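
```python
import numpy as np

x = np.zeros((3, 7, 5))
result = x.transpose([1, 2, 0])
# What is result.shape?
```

(7, 5, 3)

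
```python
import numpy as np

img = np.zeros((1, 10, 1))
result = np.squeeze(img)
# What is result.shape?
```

(10,)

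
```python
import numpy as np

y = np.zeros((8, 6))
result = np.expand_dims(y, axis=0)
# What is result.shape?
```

(1, 8, 6)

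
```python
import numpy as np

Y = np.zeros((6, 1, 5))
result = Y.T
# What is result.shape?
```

(5, 1, 6)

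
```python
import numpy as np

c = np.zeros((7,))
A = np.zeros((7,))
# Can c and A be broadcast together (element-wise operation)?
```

Yes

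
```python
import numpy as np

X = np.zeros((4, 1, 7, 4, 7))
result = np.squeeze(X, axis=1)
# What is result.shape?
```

(4, 7, 4, 7)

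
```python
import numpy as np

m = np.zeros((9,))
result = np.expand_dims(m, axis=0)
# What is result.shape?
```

(1, 9)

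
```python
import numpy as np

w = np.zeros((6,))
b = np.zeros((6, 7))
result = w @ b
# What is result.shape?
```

(7,)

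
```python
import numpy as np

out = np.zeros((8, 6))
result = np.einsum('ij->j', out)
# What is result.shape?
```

(6,)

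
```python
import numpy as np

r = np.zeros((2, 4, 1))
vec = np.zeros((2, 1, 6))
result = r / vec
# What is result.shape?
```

(2, 4, 6)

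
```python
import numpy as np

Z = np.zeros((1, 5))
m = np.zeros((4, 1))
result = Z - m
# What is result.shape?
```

(4, 5)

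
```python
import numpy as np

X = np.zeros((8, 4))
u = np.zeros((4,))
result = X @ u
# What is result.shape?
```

(8,)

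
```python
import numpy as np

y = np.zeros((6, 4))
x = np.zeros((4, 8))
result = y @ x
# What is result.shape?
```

(6, 8)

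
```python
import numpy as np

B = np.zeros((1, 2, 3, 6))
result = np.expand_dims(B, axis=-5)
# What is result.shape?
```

(1, 1, 2, 3, 6)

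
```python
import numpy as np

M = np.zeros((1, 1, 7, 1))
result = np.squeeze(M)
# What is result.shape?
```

(7,)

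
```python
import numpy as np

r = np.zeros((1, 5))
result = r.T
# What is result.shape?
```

(5, 1)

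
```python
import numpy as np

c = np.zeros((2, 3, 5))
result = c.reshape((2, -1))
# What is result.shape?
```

(2, 15)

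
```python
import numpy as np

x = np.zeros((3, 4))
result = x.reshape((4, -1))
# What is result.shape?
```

(4, 3)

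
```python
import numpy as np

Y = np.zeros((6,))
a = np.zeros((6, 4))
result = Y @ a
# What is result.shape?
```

(4,)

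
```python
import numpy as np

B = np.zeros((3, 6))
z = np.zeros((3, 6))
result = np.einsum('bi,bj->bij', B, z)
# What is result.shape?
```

(3, 6, 6)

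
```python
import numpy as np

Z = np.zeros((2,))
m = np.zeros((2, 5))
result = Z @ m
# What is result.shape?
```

(5,)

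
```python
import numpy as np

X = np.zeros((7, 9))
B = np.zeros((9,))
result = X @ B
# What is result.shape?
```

(7,)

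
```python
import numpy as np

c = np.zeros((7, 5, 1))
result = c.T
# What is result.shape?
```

(1, 5, 7)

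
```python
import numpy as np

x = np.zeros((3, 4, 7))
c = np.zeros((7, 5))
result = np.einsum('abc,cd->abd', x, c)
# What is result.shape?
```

(3, 4, 5)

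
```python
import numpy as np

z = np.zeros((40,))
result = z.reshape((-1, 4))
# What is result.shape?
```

(10, 4)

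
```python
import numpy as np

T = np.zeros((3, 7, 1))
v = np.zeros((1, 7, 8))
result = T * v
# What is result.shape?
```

(3, 7, 8)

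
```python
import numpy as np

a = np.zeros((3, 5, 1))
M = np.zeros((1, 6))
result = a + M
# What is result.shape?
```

(3, 5, 6)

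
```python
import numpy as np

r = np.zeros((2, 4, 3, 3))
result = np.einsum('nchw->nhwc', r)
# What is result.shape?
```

(2, 3, 3, 4)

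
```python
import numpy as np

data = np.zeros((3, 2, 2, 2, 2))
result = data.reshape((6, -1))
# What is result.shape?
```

(6, 8)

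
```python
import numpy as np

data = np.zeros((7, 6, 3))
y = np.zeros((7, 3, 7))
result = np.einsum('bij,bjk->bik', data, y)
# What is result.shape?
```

(7, 6, 7)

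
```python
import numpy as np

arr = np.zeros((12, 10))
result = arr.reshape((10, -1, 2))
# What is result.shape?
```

(10, 6, 2)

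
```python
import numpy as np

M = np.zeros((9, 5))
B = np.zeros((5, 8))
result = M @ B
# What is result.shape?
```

(9, 8)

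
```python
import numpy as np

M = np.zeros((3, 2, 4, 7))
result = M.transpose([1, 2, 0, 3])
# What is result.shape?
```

(2, 4, 3, 7)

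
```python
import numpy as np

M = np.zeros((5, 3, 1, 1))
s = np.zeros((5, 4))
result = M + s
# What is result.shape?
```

(5, 3, 5, 4)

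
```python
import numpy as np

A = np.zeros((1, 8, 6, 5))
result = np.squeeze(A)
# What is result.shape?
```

(8, 6, 5)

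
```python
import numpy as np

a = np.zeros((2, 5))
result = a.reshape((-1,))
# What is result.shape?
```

(10,)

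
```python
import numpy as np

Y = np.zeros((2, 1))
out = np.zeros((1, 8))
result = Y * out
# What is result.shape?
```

(2, 8)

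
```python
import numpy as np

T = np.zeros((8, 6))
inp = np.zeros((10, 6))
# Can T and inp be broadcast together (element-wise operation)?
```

No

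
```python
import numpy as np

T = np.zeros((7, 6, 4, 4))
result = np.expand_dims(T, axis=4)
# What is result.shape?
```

(7, 6, 4, 4, 1)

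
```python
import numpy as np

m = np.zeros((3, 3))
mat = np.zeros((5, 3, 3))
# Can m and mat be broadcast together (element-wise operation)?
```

Yes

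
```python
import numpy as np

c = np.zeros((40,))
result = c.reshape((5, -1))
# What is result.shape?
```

(5, 8)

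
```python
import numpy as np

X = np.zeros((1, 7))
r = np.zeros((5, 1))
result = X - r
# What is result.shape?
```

(5, 7)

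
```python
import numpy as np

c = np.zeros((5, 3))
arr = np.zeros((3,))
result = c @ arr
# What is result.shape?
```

(5,)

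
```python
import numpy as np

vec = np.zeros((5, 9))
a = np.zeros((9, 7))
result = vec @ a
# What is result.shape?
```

(5, 7)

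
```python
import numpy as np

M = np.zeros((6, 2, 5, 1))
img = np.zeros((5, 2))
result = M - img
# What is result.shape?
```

(6, 2, 5, 2)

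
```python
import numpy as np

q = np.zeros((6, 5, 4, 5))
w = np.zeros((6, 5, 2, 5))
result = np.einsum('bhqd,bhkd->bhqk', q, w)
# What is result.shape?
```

(6, 5, 4, 2)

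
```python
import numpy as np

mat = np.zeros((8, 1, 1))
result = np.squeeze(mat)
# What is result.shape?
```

(8,)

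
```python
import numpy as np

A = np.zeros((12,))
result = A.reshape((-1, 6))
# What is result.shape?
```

(2, 6)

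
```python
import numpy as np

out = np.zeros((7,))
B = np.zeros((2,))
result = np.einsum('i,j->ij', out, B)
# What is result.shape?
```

(7, 2)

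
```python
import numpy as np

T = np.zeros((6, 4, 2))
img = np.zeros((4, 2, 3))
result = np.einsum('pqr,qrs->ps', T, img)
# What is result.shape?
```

(6, 3)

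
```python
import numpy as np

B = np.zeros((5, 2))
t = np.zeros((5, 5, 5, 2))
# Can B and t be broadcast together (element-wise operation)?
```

Yes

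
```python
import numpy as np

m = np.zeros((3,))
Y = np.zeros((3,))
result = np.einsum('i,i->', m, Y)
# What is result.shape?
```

()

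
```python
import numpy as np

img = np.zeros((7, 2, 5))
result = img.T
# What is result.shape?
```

(5, 2, 7)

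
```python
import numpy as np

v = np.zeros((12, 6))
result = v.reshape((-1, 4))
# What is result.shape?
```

(18, 4)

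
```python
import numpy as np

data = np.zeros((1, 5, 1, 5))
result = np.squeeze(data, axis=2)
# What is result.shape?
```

(1, 5, 5)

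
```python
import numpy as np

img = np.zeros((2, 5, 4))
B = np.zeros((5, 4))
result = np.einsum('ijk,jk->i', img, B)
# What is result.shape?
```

(2,)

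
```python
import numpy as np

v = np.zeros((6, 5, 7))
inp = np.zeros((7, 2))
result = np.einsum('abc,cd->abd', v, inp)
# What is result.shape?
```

(6, 5, 2)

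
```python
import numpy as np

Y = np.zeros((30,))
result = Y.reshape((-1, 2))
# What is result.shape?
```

(15, 2)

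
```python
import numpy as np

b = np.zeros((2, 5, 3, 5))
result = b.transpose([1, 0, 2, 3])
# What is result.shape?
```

(5, 2, 3, 5)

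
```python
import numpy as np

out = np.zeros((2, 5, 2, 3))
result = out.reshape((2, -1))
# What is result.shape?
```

(2, 30)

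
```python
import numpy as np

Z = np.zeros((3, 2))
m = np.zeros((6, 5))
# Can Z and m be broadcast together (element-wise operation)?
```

No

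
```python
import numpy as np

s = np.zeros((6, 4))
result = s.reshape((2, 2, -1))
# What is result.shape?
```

(2, 2, 6)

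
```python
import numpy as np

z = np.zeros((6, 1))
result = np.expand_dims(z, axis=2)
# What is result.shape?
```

(6, 1, 1)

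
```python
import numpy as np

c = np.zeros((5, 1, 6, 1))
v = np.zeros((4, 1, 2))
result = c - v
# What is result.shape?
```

(5, 4, 6, 2)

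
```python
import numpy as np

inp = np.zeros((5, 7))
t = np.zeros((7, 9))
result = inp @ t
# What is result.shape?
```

(5, 9)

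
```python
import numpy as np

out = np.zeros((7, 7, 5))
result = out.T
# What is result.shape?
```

(5, 7, 7)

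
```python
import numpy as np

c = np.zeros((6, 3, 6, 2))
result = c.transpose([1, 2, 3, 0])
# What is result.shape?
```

(3, 6, 2, 6)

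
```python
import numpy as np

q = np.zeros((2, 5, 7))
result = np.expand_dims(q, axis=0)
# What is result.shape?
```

(1, 2, 5, 7)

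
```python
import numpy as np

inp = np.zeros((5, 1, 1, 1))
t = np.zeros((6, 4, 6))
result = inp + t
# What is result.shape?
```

(5, 6, 4, 6)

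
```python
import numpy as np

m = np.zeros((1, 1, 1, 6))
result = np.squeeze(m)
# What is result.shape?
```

(6,)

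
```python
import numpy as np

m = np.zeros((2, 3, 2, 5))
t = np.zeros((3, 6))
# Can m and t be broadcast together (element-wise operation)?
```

No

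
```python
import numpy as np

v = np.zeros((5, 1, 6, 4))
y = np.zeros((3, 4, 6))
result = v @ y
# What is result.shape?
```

(5, 3, 6, 6)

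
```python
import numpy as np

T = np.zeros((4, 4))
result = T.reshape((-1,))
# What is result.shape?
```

(16,)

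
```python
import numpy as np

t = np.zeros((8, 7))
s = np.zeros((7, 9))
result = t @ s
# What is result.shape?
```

(8, 9)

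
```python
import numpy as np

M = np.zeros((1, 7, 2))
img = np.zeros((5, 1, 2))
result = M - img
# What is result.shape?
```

(5, 7, 2)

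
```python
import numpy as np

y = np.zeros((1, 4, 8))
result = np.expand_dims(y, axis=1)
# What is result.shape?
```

(1, 1, 4, 8)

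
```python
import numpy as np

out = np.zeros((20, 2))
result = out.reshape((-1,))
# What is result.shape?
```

(40,)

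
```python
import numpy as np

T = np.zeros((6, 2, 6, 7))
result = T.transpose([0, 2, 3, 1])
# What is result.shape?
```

(6, 6, 7, 2)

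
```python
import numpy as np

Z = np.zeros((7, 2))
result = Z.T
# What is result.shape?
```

(2, 7)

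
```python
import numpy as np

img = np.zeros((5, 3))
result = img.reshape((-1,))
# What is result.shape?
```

(15,)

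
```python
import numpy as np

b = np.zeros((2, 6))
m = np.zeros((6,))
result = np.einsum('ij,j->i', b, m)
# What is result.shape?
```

(2,)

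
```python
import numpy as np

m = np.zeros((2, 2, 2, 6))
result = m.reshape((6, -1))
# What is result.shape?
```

(6, 8)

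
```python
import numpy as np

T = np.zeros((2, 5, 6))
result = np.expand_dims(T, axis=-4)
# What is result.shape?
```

(1, 2, 5, 6)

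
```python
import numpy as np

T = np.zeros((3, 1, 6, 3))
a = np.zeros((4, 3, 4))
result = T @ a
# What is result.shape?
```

(3, 4, 6, 4)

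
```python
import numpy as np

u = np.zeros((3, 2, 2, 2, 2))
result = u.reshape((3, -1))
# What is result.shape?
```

(3, 16)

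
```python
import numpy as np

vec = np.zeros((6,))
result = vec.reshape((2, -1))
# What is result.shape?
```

(2, 3)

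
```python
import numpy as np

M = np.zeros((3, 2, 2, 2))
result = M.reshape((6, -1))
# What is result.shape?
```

(6, 4)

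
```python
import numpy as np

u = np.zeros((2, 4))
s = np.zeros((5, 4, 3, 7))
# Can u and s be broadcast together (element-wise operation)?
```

No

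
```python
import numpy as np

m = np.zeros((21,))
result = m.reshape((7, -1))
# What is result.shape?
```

(7, 3)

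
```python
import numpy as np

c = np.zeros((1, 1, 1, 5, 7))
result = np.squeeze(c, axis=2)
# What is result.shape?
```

(1, 1, 5, 7)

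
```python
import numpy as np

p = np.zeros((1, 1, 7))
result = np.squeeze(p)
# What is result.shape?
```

(7,)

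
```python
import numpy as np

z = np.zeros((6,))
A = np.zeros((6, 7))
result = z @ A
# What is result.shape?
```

(7,)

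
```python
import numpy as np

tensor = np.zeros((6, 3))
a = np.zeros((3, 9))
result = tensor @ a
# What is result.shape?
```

(6, 9)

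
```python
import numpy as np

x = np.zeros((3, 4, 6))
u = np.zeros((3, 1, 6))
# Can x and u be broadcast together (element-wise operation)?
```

Yes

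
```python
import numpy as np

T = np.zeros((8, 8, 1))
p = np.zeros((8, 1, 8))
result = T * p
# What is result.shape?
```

(8, 8, 8)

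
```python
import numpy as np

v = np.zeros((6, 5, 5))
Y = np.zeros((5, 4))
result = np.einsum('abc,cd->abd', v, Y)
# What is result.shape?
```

(6, 5, 4)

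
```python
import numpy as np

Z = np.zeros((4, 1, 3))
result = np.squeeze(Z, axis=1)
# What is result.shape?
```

(4, 3)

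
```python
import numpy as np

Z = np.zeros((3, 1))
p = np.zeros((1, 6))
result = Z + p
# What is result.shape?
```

(3, 6)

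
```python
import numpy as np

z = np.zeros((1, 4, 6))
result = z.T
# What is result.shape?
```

(6, 4, 1)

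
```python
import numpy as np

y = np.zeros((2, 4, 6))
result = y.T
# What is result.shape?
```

(6, 4, 2)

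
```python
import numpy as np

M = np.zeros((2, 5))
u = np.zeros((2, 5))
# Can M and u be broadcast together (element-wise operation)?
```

Yes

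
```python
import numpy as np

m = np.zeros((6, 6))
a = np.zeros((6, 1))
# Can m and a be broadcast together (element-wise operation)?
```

Yes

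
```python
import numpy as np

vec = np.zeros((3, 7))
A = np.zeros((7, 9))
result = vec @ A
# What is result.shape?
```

(3, 9)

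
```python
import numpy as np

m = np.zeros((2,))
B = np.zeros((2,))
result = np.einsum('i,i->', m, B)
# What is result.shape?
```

()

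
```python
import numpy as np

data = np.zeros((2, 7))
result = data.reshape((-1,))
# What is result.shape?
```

(14,)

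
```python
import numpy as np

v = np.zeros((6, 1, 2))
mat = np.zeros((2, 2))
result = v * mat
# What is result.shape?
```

(6, 2, 2)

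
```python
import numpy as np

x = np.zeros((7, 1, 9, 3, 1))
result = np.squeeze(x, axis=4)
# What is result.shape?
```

(7, 1, 9, 3)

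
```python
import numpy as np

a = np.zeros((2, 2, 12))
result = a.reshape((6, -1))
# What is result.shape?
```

(6, 8)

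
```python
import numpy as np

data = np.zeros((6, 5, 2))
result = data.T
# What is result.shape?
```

(2, 5, 6)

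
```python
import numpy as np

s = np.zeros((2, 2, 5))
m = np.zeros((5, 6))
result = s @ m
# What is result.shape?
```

(2, 2, 6)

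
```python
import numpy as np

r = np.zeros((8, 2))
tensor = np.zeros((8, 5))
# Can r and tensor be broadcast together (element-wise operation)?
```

No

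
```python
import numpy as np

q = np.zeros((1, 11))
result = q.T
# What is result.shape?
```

(11, 1)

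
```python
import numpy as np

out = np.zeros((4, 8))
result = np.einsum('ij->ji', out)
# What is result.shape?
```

(8, 4)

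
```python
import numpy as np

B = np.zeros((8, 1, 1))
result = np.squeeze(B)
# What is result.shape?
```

(8,)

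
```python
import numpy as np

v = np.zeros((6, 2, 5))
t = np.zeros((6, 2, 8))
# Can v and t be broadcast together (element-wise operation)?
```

No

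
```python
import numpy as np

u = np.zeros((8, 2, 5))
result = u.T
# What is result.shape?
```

(5, 2, 8)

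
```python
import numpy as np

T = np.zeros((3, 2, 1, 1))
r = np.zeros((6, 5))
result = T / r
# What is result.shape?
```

(3, 2, 6, 5)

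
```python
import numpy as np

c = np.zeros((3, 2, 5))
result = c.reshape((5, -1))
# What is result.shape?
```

(5, 6)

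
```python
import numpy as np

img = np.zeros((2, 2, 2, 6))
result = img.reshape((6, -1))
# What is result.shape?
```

(6, 8)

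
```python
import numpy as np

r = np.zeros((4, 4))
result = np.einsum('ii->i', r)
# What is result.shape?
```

(4,)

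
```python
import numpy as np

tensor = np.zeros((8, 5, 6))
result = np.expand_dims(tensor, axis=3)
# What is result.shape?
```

(8, 5, 6, 1)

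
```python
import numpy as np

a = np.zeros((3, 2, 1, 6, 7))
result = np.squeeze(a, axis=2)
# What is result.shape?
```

(3, 2, 6, 7)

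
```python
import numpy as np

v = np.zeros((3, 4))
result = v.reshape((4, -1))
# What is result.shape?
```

(4, 3)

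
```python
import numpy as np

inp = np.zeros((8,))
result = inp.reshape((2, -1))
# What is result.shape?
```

(2, 4)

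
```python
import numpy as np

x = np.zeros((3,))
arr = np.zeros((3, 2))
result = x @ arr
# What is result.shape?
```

(2,)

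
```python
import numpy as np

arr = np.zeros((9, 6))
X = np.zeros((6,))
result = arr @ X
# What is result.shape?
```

(9,)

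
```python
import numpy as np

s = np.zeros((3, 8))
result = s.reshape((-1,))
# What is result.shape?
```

(24,)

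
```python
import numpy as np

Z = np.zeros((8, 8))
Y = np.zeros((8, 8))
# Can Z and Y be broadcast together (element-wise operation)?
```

Yes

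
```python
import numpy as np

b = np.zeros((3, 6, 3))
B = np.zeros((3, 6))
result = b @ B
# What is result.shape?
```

(3, 6, 6)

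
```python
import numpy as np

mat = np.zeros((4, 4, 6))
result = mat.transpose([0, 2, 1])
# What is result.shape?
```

(4, 6, 4)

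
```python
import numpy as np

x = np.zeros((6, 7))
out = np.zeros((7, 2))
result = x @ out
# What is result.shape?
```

(6, 2)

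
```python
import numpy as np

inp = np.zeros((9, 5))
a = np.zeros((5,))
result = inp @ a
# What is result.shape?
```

(9,)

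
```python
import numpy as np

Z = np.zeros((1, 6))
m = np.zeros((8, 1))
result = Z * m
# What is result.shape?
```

(8, 6)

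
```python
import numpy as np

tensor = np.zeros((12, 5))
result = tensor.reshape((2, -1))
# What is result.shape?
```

(2, 30)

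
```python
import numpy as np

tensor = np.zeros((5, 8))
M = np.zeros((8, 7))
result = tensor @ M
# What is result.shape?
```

(5, 7)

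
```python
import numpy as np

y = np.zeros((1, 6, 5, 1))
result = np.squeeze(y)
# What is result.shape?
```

(6, 5)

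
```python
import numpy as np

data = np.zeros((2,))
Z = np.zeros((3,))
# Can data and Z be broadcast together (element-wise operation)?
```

No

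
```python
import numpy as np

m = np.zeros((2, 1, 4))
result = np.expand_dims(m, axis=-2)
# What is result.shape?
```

(2, 1, 1, 4)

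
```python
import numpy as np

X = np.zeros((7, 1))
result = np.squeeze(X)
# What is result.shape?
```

(7,)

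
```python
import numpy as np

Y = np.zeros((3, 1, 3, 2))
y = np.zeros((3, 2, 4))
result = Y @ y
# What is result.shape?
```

(3, 3, 3, 4)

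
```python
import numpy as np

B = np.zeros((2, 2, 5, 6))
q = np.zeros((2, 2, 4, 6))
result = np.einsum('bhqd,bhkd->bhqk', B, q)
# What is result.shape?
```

(2, 2, 5, 4)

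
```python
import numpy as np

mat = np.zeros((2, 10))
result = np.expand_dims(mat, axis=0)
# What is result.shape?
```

(1, 2, 10)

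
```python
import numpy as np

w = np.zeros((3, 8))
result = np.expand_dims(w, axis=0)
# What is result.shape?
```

(1, 3, 8)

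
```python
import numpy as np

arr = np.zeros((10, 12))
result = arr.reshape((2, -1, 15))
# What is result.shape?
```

(2, 4, 15)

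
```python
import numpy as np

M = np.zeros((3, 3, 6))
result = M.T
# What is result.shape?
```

(6, 3, 3)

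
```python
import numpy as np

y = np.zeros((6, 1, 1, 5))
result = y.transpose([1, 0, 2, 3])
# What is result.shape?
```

(1, 6, 1, 5)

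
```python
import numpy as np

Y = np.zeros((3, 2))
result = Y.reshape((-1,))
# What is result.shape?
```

(6,)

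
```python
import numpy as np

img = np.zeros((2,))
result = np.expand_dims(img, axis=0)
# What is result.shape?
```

(1, 2)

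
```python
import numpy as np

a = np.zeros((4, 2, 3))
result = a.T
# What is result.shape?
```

(3, 2, 4)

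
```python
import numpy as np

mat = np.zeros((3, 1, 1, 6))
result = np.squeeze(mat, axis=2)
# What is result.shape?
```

(3, 1, 6)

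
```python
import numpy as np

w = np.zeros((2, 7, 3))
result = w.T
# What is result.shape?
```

(3, 7, 2)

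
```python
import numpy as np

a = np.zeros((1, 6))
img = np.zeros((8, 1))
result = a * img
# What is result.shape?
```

(8, 6)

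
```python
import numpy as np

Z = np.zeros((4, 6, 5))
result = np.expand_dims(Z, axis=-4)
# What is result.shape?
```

(1, 4, 6, 5)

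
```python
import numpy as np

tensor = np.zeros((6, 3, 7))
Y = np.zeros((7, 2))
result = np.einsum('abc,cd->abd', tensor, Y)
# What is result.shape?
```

(6, 3, 2)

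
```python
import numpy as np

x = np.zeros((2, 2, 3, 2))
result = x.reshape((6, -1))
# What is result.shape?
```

(6, 4)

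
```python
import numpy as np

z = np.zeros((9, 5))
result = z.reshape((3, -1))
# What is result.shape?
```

(3, 15)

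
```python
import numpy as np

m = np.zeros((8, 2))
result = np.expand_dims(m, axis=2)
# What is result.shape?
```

(8, 2, 1)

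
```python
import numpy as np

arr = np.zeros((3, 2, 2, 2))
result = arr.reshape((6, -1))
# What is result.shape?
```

(6, 4)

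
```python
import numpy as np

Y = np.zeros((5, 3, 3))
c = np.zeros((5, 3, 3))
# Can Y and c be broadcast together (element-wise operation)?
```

Yes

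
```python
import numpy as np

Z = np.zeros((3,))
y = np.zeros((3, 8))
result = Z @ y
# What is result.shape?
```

(8,)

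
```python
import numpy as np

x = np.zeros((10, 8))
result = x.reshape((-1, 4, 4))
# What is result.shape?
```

(5, 4, 4)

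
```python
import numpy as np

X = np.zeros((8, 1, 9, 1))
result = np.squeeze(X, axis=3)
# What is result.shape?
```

(8, 1, 9)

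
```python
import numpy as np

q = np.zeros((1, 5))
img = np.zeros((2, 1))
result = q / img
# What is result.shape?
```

(2, 5)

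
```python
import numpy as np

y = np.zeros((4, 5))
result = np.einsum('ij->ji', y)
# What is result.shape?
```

(5, 4)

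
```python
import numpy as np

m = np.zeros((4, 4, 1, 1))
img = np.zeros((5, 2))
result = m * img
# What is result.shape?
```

(4, 4, 5, 2)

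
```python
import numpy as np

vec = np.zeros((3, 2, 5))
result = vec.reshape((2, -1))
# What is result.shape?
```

(2, 15)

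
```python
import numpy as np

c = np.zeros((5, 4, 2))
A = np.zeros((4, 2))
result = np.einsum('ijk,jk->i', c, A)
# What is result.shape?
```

(5,)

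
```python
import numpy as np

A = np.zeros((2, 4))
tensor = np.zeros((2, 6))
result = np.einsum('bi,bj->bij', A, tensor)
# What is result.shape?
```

(2, 4, 6)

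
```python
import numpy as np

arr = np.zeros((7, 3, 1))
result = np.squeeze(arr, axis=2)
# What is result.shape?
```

(7, 3)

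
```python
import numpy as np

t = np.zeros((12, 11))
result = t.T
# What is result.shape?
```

(11, 12)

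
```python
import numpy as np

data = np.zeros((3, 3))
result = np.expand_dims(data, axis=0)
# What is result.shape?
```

(1, 3, 3)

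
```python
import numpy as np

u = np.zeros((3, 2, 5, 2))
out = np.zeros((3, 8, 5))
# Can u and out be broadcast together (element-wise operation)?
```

No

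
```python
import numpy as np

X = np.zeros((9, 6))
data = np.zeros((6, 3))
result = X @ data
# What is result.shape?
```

(9, 3)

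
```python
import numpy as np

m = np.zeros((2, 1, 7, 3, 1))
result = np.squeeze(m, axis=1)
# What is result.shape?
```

(2, 7, 3, 1)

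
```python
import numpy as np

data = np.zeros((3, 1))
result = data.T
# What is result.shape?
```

(1, 3)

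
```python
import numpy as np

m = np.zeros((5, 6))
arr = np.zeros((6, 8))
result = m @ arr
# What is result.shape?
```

(5, 8)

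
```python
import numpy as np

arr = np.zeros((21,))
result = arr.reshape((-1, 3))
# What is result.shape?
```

(7, 3)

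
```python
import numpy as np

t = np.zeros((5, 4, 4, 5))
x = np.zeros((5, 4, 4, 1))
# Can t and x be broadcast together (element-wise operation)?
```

Yes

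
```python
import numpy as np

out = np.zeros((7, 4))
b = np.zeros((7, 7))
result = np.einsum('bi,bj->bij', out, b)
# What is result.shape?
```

(7, 4, 7)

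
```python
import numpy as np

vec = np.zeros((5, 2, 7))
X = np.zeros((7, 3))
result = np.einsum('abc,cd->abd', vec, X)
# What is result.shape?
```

(5, 2, 3)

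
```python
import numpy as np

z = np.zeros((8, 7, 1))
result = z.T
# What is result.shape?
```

(1, 7, 8)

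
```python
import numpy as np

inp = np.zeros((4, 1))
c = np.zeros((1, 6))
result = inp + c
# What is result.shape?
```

(4, 6)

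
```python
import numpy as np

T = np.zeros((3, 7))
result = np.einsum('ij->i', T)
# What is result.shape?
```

(3,)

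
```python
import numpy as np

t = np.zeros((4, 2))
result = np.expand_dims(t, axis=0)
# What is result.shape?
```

(1, 4, 2)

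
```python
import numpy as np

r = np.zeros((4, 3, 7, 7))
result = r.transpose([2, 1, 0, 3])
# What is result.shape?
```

(7, 3, 4, 7)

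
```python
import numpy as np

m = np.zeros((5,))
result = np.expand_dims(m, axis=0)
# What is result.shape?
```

(1, 5)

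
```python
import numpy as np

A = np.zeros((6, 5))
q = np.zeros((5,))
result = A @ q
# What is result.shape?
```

(6,)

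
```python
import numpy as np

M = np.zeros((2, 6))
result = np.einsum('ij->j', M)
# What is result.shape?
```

(6,)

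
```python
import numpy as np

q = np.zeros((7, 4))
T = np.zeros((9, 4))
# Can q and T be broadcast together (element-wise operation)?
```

No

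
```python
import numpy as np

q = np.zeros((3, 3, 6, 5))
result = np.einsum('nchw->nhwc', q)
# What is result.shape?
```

(3, 6, 5, 3)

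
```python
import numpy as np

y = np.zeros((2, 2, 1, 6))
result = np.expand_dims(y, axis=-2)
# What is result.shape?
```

(2, 2, 1, 1, 6)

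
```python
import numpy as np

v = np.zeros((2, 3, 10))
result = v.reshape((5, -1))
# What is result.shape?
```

(5, 12)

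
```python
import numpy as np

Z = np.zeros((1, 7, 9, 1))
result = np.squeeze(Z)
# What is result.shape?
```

(7, 9)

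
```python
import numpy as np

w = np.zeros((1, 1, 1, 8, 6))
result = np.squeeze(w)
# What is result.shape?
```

(8, 6)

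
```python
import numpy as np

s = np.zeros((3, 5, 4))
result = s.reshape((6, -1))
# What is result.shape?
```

(6, 10)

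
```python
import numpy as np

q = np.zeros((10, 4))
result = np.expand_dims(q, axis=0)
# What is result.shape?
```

(1, 10, 4)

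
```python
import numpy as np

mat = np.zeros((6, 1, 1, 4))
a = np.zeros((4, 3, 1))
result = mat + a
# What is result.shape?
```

(6, 4, 3, 4)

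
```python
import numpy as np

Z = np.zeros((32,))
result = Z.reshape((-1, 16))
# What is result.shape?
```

(2, 16)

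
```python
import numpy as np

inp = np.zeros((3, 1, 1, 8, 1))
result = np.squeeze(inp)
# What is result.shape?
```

(3, 8)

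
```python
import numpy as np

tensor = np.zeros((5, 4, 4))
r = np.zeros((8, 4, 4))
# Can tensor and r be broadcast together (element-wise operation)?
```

No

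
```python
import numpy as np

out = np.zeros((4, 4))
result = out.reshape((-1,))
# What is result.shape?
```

(16,)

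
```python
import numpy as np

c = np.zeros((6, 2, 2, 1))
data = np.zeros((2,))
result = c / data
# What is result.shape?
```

(6, 2, 2, 2)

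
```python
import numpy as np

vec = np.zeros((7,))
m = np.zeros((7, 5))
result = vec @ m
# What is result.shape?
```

(5,)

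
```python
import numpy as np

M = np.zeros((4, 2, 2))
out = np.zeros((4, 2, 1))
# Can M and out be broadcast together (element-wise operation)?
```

Yes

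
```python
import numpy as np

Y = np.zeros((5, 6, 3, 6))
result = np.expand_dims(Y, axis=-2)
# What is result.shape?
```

(5, 6, 3, 1, 6)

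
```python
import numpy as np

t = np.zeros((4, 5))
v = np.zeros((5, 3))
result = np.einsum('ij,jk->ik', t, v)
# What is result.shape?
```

(4, 3)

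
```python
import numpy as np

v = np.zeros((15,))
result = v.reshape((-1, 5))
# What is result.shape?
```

(3, 5)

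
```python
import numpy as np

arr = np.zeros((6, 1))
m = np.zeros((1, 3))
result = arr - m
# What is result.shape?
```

(6, 3)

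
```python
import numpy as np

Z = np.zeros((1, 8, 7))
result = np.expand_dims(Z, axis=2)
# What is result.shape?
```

(1, 8, 1, 7)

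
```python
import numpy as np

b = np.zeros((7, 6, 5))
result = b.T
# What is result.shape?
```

(5, 6, 7)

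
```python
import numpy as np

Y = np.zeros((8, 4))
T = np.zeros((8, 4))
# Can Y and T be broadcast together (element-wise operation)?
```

Yes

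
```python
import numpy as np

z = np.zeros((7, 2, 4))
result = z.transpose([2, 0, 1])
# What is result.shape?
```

(4, 7, 2)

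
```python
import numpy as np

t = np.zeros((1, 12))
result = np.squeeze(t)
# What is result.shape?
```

(12,)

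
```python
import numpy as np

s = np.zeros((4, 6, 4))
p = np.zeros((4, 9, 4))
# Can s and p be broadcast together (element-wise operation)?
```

No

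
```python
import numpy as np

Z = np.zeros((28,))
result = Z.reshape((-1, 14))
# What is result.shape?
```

(2, 14)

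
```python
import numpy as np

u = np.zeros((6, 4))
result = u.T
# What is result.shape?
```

(4, 6)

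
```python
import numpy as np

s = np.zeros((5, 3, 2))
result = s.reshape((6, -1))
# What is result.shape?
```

(6, 5)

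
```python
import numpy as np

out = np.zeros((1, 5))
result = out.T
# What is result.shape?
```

(5, 1)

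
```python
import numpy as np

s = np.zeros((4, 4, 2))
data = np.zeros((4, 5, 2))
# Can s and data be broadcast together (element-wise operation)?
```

No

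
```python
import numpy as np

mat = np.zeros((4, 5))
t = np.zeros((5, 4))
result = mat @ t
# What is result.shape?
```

(4, 4)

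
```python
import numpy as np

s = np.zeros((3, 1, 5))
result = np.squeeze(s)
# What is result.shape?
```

(3, 5)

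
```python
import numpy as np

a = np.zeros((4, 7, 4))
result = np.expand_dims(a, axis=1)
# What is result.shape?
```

(4, 1, 7, 4)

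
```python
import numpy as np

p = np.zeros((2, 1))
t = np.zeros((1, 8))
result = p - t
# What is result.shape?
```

(2, 8)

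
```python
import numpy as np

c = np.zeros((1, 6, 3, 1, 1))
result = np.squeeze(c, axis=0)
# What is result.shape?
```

(6, 3, 1, 1)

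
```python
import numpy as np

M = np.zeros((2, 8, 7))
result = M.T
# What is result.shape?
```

(7, 8, 2)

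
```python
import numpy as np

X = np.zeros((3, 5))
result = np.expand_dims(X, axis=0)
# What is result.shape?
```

(1, 3, 5)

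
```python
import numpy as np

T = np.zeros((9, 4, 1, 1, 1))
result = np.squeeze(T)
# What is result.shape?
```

(9, 4)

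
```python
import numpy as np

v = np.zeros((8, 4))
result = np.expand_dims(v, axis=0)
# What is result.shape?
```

(1, 8, 4)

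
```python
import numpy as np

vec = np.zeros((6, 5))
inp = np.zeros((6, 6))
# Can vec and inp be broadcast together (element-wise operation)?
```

No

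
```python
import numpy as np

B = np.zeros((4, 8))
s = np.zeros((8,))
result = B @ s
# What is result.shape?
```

(4,)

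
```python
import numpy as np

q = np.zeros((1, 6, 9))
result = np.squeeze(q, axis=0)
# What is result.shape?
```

(6, 9)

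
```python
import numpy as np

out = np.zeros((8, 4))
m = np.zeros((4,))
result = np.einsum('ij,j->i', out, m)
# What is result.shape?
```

(8,)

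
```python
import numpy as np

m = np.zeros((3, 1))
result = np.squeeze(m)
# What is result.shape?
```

(3,)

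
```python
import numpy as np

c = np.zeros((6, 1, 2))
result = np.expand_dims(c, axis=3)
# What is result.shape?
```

(6, 1, 2, 1)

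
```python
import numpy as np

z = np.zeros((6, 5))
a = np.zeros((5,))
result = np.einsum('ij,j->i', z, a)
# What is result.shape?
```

(6,)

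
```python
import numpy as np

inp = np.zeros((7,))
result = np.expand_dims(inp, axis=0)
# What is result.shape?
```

(1, 7)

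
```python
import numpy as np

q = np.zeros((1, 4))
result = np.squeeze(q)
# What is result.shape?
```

(4,)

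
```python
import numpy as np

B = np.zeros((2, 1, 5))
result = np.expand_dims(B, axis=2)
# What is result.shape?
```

(2, 1, 1, 5)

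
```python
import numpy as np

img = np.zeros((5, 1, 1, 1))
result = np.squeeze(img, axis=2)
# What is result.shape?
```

(5, 1, 1)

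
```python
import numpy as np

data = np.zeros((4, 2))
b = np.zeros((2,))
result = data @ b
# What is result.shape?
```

(4,)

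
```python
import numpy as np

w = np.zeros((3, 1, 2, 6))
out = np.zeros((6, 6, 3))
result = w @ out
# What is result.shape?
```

(3, 6, 2, 3)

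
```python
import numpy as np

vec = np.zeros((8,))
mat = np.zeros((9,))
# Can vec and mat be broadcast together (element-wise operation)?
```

No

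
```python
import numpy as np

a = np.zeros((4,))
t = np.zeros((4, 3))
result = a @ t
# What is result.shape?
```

(3,)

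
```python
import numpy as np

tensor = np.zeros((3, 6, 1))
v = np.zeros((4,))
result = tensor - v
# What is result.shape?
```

(3, 6, 4)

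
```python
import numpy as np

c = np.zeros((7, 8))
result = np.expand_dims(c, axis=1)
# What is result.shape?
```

(7, 1, 8)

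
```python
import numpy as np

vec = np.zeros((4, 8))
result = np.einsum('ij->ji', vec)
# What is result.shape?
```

(8, 4)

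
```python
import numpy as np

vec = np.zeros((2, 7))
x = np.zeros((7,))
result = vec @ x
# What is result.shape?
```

(2,)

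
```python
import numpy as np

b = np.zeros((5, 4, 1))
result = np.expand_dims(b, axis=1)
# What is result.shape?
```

(5, 1, 4, 1)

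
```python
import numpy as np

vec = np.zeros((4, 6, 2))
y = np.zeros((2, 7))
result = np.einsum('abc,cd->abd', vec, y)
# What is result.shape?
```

(4, 6, 7)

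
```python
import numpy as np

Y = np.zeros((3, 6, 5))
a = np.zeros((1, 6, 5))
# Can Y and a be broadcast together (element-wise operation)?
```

Yes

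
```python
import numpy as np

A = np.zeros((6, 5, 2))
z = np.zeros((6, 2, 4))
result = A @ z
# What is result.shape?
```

(6, 5, 4)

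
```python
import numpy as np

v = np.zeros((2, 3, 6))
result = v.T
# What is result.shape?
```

(6, 3, 2)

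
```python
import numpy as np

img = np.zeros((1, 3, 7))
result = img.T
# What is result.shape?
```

(7, 3, 1)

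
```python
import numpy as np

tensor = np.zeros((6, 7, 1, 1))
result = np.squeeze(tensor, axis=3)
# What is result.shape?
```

(6, 7, 1)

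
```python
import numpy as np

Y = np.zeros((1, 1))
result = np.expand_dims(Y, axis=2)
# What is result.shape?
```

(1, 1, 1)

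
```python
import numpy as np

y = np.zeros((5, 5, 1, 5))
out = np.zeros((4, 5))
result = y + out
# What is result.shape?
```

(5, 5, 4, 5)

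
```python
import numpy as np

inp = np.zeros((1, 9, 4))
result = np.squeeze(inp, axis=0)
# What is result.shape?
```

(9, 4)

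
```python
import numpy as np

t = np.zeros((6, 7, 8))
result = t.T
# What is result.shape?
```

(8, 7, 6)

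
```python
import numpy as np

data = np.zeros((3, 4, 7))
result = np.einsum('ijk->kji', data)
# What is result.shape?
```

(7, 4, 3)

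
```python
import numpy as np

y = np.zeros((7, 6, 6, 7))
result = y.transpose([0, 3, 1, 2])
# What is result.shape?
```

(7, 7, 6, 6)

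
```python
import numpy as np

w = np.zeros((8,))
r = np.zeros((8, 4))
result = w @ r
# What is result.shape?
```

(4,)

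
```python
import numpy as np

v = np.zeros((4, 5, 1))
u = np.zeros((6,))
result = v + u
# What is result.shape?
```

(4, 5, 6)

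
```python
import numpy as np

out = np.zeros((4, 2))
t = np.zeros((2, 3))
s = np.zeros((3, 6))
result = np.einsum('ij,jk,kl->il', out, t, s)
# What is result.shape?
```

(4, 6)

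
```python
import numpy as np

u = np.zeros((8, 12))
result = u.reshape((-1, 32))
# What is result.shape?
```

(3, 32)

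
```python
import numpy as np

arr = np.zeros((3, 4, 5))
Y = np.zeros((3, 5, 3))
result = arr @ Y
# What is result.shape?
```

(3, 4, 3)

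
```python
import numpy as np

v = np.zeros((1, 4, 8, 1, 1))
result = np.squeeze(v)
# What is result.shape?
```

(4, 8)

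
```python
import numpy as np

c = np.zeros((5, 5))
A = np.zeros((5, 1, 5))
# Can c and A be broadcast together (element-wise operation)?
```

Yes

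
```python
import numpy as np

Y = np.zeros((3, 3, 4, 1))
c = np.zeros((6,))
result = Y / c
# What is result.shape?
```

(3, 3, 4, 6)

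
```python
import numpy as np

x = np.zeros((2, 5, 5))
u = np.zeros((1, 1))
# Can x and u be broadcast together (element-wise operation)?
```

Yes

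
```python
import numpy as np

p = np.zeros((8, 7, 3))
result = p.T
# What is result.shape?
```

(3, 7, 8)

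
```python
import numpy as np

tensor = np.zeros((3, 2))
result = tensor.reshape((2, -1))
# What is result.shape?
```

(2, 3)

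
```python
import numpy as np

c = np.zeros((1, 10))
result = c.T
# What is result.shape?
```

(10, 1)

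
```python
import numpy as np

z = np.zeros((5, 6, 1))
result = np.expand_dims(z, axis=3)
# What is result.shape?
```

(5, 6, 1, 1)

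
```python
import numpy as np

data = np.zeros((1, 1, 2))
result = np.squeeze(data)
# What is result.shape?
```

(2,)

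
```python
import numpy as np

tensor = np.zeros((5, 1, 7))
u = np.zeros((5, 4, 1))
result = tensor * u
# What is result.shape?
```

(5, 4, 7)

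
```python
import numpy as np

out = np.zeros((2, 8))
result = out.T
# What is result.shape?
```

(8, 2)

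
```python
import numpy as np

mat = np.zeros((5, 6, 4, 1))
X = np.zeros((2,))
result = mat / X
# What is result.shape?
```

(5, 6, 4, 2)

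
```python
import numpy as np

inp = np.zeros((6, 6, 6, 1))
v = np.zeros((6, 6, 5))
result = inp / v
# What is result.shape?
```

(6, 6, 6, 5)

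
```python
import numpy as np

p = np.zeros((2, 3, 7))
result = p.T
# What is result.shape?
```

(7, 3, 2)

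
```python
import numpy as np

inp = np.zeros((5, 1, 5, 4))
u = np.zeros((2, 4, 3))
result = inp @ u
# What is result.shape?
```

(5, 2, 5, 3)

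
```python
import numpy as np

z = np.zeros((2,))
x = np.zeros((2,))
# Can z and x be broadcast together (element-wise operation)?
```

Yes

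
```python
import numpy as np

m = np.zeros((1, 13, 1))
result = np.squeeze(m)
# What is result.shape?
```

(13,)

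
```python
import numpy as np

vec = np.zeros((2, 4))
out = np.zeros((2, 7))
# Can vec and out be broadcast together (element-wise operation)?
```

No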